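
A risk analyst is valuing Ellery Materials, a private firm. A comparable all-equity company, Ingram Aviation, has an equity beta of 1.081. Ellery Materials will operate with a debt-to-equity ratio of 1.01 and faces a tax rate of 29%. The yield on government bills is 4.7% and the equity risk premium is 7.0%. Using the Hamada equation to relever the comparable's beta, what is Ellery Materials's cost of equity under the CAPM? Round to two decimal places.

β_L = β_U × [1 + (1 − t)(D/E)] = 1.081 × [1 + (1 − 0.29) × 1.01]
    = 1.081 × [1 + 0.71 × 1.01] = 1.081 × 1.7171 = 1.8562
E(R) = R_f + β_L × MRP = 4.7% + 1.8562 × 7.0% = 17.69%

17.69%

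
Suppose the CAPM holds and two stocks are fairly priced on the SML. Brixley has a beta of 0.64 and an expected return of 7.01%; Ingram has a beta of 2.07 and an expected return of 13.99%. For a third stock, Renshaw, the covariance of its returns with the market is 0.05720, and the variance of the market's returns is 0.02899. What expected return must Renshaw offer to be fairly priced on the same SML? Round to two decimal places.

MRP = (13.99% − 7.01%) / (2.07 − 0.64) = 4.8811%
R_f = 7.01% − 0.64 × 4.8811% = 3.8861%
β_Renshaw = Cov / Var(R_m) = 0.05720 / 0.02899 = 1.9731
E(R_Renshaw) = R_f + β × MRP = 3.8861% + 1.9731 × 4.8811% = 13.52%

13.52%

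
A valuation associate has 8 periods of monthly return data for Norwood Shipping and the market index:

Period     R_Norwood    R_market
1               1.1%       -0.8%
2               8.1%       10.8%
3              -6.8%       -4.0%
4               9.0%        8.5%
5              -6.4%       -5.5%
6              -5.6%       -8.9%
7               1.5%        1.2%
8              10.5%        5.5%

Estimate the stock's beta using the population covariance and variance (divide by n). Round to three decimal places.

0.954

Mean R_i = (1.1 + 8.1 − 6.8 + 9.0 − 6.4 − 5.6 + 1.5 + 10.5) / 8 = 1.4250%
Mean R_m = (-0.8 + 10.8 − 4.0 + 8.5 − 5.5 − 8.9 + 1.2 + 5.5) / 8 = 0.8500%
Σ(R_i − R̄_i)(R_m − R̄_m) = 325.2000  ⇒  Cov = 325.2000 / 8 = 40.6500
Σ(R_m − R̄_m)² = 340.9000  ⇒  Var(R_m) = 340.9000 / 8 = 42.6125
β = Cov / Var(R_m) = 40.6500 / 42.6125 = 0.9539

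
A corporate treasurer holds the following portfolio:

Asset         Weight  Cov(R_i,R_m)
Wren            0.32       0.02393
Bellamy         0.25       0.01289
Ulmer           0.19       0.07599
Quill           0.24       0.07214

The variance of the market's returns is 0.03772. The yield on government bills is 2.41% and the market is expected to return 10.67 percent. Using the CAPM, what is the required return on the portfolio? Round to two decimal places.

11.75%

β_Wren = 0.02393 / 0.03772 = 0.6344
β_Bellamy = 0.01289 / 0.03772 = 0.3417
β_Ulmer = 0.07599 / 0.03772 = 2.0146
β_Quill = 0.07214 / 0.03772 = 1.9125
β_P = Σ w_i β_i = 0.32×0.6344 + 0.25×0.3417 + 0.19×2.0146 + 0.24×1.9125 = 1.1302
MRP = 10.67% − 2.41% = 8.26%
E(R_P) = R_f + β_P × MRP = 2.41% + 1.1302 × 8.26% = 11.75%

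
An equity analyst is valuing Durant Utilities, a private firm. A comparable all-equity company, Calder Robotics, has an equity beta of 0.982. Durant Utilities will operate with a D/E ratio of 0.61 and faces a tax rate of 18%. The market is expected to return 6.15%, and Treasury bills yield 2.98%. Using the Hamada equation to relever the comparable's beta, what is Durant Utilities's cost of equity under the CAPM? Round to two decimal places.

β_L = β_U × [1 + (1 − t)(D/E)] = 0.982 × [1 + (1 − 0.18) × 0.61]
    = 0.982 × [1 + 0.82 × 0.61] = 0.982 × 1.5002 = 1.4732
MRP = 6.15% − 2.98% = 3.17%
E(R) = R_f + β_L × MRP = 2.98% + 1.4732 × 3.17% = 7.65%

7.65%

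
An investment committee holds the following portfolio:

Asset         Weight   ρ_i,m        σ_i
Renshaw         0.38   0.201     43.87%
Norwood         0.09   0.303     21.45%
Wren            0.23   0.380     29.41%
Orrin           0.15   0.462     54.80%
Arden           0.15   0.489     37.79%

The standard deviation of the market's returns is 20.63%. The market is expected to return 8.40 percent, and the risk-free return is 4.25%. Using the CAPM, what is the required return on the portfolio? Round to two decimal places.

6.88%

β_Renshaw = 0.201 × 43.87% / 20.63% = 0.4274
β_Norwood = 0.303 × 21.45% / 20.63% = 0.3150
β_Wren = 0.380 × 29.41% / 20.63% = 0.5417
β_Orrin = 0.462 × 54.80% / 20.63% = 1.2272
β_Arden = 0.489 × 37.79% / 20.63% = 0.8957
β_P = Σ w_i β_i = 0.38×0.4274 + 0.09×0.3150 + 0.23×0.5417 + 0.15×1.2272 + 0.15×0.8957 = 0.6338
MRP = 8.40% − 4.25% = 4.15%
E(R_P) = R_f + β_P × MRP = 4.25% + 0.6338 × 4.15% = 6.88%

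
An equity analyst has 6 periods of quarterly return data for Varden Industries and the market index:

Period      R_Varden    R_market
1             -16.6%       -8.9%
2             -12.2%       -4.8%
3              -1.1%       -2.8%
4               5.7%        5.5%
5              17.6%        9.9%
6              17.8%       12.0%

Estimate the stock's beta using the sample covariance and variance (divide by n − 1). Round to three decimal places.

Mean R_i = (-16.6 − 12.2 − 1.1 + 5.7 + 17.6 + 17.8) / 6 = 1.8667%
Mean R_m = (-8.9 − 4.8 − 2.8 + 5.5 + 9.9 + 12.0) / 6 = 1.8167%
Σ(R_i − R̄_i)(R_m − R̄_m) = 608.2233  ⇒  Cov = 608.2233 / 5 = 121.6447
Σ(R_m − R̄_m)² = 362.5483  ⇒  Var(R_m) = 362.5483 / 5 = 72.5097
β = Cov / Var(R_m) = 121.6447 / 72.5097 = 1.6776

1.678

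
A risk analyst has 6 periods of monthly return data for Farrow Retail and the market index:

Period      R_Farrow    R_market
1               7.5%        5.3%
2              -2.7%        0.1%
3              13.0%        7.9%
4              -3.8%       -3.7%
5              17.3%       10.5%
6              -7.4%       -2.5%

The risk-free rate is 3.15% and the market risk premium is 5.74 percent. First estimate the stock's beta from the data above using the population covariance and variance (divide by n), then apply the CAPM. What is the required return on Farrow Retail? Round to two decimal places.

12.87%

Mean R_i = (7.5 − 2.7 + 13.0 − 3.8 + 17.3 − 7.4) / 6 = 3.9833%
Mean R_m = (5.3 + 0.1 + 7.9 − 3.7 + 10.5 − 2.5) / 6 = 2.9333%
Σ(R_i − R̄_i)(R_m − R̄_m) = 286.2833  ⇒  Cov = 286.2833 / 6 = 47.7139
Σ(R_m − R̄_m)² = 169.0733  ⇒  Var(R_m) = 169.0733 / 6 = 28.1789
β = Cov / Var(R_m) = 47.7139 / 28.1789 = 1.6932
E(R) = R_f + β × MRP = 3.15% + 1.6932 × 5.74% = 12.87%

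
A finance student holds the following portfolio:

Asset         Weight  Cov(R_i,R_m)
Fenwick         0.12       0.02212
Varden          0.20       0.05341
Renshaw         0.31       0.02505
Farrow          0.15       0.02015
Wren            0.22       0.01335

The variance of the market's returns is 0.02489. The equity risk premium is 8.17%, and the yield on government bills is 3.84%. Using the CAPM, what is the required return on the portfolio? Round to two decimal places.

β_Fenwick = 0.02212 / 0.02489 = 0.8887
β_Varden = 0.05341 / 0.02489 = 2.1458
β_Renshaw = 0.02505 / 0.02489 = 1.0064
β_Farrow = 0.02015 / 0.02489 = 0.8096
β_Wren = 0.01335 / 0.02489 = 0.5364
β_P = Σ w_i β_i = 0.12×0.8887 + 0.20×2.1458 + 0.31×1.0064 + 0.15×0.8096 + 0.22×0.5364 = 1.0872
E(R_P) = R_f + β_P × MRP = 3.84% + 1.0872 × 8.17% = 12.72%

12.72%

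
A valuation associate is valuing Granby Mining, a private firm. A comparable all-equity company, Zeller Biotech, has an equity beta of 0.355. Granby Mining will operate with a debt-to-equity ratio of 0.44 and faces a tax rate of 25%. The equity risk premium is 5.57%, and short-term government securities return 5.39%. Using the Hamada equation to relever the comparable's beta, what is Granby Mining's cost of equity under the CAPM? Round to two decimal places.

8.02%

β_L = β_U × [1 + (1 − t)(D/E)] = 0.355 × [1 + (1 − 0.25) × 0.44]
    = 0.355 × [1 + 0.75 × 0.44] = 0.355 × 1.3300 = 0.4722
E(R) = R_f + β_L × MRP = 5.39% + 0.4722 × 5.57% = 8.02%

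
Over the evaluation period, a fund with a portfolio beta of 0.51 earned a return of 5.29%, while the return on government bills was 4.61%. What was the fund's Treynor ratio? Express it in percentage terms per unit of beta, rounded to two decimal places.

Treynor = (R_P − R_f) / β_P = (5.29% − 4.61%) / 0.5100 = 0.68% / 0.5100 = 1.33%

1.33%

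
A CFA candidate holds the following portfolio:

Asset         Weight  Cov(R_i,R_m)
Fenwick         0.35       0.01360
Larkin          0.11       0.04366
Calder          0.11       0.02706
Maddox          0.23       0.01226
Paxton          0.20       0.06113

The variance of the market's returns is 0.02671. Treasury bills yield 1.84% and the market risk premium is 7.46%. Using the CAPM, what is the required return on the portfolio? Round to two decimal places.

9.54%

β_Fenwick = 0.01360 / 0.02671 = 0.5092
β_Larkin = 0.04366 / 0.02671 = 1.6346
β_Calder = 0.02706 / 0.02671 = 1.0131
β_Maddox = 0.01226 / 0.02671 = 0.4590
β_Paxton = 0.06113 / 0.02671 = 2.2887
β_P = Σ w_i β_i = 0.35×0.5092 + 0.11×1.6346 + 0.11×1.0131 + 0.23×0.4590 + 0.20×2.2887 = 1.0328
E(R_P) = R_f + β_P × MRP = 1.84% + 1.0328 × 7.46% = 9.54%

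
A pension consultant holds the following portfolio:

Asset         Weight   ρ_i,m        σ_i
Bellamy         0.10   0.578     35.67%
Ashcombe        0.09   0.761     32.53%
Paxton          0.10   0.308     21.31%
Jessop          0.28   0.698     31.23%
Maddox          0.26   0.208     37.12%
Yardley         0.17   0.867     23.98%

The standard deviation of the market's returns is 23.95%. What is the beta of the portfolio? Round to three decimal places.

0.693

β_Bellamy = 0.578 × 35.67% / 23.95% = 0.8608
β_Ashcombe = 0.761 × 32.53% / 23.95% = 1.0336
β_Paxton = 0.308 × 21.31% / 23.95% = 0.2740
β_Jessop = 0.698 × 31.23% / 23.95% = 0.9102
β_Maddox = 0.208 × 37.12% / 23.95% = 0.3224
β_Yardley = 0.867 × 23.98% / 23.95% = 0.8681
β_P = Σ w_i β_i = 0.10×0.8608 + 0.09×1.0336 + 0.10×0.2740 + 0.28×0.9102 + 0.26×0.3224 + 0.17×0.8681 = 0.6928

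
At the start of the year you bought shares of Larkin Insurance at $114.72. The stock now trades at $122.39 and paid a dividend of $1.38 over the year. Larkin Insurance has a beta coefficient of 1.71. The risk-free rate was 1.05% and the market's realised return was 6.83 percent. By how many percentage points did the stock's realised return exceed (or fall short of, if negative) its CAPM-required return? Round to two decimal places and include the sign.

-3.05%

Realised HPR = (P1 + D1 − P0) / P0 = (122.39 + 1.38 − 114.72) / 114.72 = 9.05 / 114.72 = 7.8888%
MRP = 6.83% − 1.05% = 5.78%
CAPM required = R_f + β·MRP = 1.05% + 1.71 × 5.78% = 10.9338%
α = realised − required = 7.8888% − 10.9338% = -3.05%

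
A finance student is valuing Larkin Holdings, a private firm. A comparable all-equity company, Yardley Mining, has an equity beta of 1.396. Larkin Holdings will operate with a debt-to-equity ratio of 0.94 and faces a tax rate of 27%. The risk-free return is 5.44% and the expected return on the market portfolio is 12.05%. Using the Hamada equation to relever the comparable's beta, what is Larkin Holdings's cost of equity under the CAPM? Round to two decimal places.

21.00%

β_L = β_U × [1 + (1 − t)(D/E)] = 1.396 × [1 + (1 − 0.27) × 0.94]
    = 1.396 × [1 + 0.73 × 0.94] = 1.396 × 1.6862 = 2.3539
MRP = 12.05% − 5.44% = 6.61%
E(R) = R_f + β_L × MRP = 5.44% + 2.3539 × 6.61% = 21.00%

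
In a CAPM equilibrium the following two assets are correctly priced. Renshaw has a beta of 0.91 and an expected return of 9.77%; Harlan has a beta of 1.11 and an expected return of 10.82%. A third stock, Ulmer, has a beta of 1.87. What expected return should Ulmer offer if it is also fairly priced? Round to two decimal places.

MRP (SML slope) = (10.82% − 9.77%) / (1.11 − 0.91) = 1.05% / 0.20 = 5.2500%
R_f (intercept) = 9.77% − 0.91 × 5.2500% = 4.9925%
E(R_Ulmer) = R_f + β × MRP = 4.9925% + 1.87 × 5.2500% = 14.81%

14.81%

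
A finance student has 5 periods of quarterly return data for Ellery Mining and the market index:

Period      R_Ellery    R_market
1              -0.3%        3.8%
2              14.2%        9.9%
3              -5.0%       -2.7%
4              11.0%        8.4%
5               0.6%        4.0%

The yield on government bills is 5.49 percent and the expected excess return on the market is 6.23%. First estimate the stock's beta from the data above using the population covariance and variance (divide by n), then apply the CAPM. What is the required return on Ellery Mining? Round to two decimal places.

Mean R_i = (-0.3 + 14.2 − 5.0 + 11.0 + 0.6) / 5 = 4.1000%
Mean R_m = (3.8 + 9.9 − 2.7 + 8.4 + 4.0) / 5 = 4.6800%
Σ(R_i − R̄_i)(R_m − R̄_m) = 151.8000  ⇒  Cov = 151.8000 / 5 = 30.3600
Σ(R_m − R̄_m)² = 96.7880  ⇒  Var(R_m) = 96.7880 / 5 = 19.3576
β = Cov / Var(R_m) = 30.3600 / 19.3576 = 1.5684
E(R) = R_f + β × MRP = 5.49% + 1.5684 × 6.23% = 15.26%

15.26%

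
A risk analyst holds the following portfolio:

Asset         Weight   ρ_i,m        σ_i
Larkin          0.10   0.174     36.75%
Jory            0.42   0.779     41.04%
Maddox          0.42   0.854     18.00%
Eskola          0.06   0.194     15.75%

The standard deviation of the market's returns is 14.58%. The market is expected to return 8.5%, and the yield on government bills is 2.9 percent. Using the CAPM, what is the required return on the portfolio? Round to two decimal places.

10.85%

β_Larkin = 0.174 × 36.75% / 14.58% = 0.4386
β_Jory = 0.779 × 41.04% / 14.58% = 2.1927
β_Maddox = 0.854 × 18.00% / 14.58% = 1.0543
β_Eskola = 0.194 × 15.75% / 14.58% = 0.2096
β_P = Σ w_i β_i = 0.10×0.4386 + 0.42×2.1927 + 0.42×1.0543 + 0.06×0.2096 = 1.4202
MRP = 8.5% − 2.9% = 5.60%
E(R_P) = R_f + β_P × MRP = 2.9% + 1.4202 × 5.6% = 10.85%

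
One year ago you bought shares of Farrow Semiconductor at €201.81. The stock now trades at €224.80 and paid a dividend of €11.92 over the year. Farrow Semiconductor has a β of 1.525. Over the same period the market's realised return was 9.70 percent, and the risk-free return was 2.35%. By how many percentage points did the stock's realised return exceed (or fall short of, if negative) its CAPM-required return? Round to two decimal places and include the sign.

Realised HPR = (P1 + D1 − P0) / P0 = (224.80 + 11.92 − 201.81) / 201.81 = 34.91 / 201.81 = 17.2984%
MRP = 9.70% − 2.35% = 7.35%
CAPM required = R_f + β·MRP = 2.35% + 1.525 × 7.35% = 13.55875%
α = realised − required = 17.2984% − 13.55875% = +3.74%

+3.74%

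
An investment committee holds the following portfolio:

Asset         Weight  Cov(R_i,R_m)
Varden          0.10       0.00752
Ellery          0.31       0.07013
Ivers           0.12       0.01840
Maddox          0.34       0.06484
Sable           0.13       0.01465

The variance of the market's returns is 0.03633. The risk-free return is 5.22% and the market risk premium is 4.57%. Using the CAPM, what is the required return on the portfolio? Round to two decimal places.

β_Varden = 0.00752 / 0.03633 = 0.2070
β_Ellery = 0.07013 / 0.03633 = 1.9304
β_Ivers = 0.01840 / 0.03633 = 0.5065
β_Maddox = 0.06484 / 0.03633 = 1.7848
β_Sable = 0.01465 / 0.03633 = 0.4032
β_P = Σ w_i β_i = 0.10×0.2070 + 0.31×1.9304 + 0.12×0.5065 + 0.34×1.7848 + 0.13×0.4032 = 1.3392
E(R_P) = R_f + β_P × MRP = 5.22% + 1.3392 × 4.57% = 11.34%

11.34%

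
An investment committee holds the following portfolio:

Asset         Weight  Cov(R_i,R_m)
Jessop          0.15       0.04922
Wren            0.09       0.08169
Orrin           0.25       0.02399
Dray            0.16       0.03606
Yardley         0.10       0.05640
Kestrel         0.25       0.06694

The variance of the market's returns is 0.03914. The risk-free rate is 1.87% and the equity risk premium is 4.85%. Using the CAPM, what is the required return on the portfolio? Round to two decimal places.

7.93%

β_Jessop = 0.04922 / 0.03914 = 1.2575
β_Wren = 0.08169 / 0.03914 = 2.0871
β_Orrin = 0.02399 / 0.03914 = 0.6129
β_Dray = 0.03606 / 0.03914 = 0.9213
β_Yardley = 0.05640 / 0.03914 = 1.4410
β_Kestrel = 0.06694 / 0.03914 = 1.7103
β_P = Σ w_i β_i = 0.15×1.2575 + 0.09×2.0871 + 0.25×0.6129 + 0.16×0.9213 + 0.10×1.4410 + 0.25×1.7103 = 1.2488
E(R_P) = R_f + β_P × MRP = 1.87% + 1.2488 × 4.85% = 7.93%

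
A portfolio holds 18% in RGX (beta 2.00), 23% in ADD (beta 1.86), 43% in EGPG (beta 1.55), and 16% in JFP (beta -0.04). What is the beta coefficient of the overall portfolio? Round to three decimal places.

1.448

β_P = Σ w_i β_i = 0.18×2.00 + 0.23×1.86 + 0.43×1.55 + 0.16×-0.04 = 1.4479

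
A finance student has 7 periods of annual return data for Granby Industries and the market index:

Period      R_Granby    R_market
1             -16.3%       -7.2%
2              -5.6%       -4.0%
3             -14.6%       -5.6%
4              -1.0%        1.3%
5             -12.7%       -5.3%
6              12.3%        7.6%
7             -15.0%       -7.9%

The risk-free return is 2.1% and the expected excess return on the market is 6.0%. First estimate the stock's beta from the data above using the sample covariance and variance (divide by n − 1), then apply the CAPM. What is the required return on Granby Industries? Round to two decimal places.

Mean R_i = (-16.3 − 5.6 − 14.6 − 1.0 − 12.7 + 12.3 − 15.0) / 7 = -7.5571%
Mean R_m = (-7.2 − 4.0 − 5.6 + 1.3 − 5.3 + 7.6 − 7.9) / 7 = -3.0143%
Σ(R_i − R̄_i)(R_m − R̄_m) = 340.0543  ⇒  Cov = 340.0543 / 6 = 56.6757
Σ(R_m − R̄_m)² = 185.5486  ⇒  Var(R_m) = 185.5486 / 6 = 30.9248
β = Cov / Var(R_m) = 56.6757 / 30.9248 = 1.8327
E(R) = R_f + β × MRP = 2.1% + 1.8327 × 6.0% = 13.10%

13.10%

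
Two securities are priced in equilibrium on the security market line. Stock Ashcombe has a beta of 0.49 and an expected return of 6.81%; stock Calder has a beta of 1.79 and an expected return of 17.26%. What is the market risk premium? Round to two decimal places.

8.04%

Both satisfy E(R) = R_f + β·MRP, so the slope of the SML is
MRP = (17.26% − 6.81%) / (1.79 − 0.49) = 10.45% / 1.30 = 8.0385%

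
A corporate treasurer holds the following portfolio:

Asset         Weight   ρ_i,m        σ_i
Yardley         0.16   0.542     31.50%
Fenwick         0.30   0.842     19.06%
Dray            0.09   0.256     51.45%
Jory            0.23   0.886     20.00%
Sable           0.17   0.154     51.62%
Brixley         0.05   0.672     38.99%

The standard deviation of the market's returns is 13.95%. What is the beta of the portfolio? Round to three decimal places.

β_Yardley = 0.542 × 31.50% / 13.95% = 1.2239
β_Fenwick = 0.842 × 19.06% / 13.95% = 1.1504
β_Dray = 0.256 × 51.45% / 13.95% = 0.9442
β_Jory = 0.886 × 20.00% / 13.95% = 1.2703
β_Sable = 0.154 × 51.62% / 13.95% = 0.5699
β_Brixley = 0.672 × 38.99% / 13.95% = 1.8782
β_P = Σ w_i β_i = 0.16×1.2239 + 0.30×1.1504 + 0.09×0.9442 + 0.23×1.2703 + 0.17×0.5699 + 0.05×1.8782 = 1.1089

1.109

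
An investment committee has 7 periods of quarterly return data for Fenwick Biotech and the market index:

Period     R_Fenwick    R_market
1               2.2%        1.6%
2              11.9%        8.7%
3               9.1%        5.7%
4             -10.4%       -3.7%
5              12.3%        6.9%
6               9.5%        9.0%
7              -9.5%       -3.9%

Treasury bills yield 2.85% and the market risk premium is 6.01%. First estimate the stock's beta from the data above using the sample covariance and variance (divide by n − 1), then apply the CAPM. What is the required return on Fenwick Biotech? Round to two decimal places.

13.23%

Mean R_i = (2.2 + 11.9 + 9.1 − 10.4 + 12.3 + 9.5 − 9.5) / 7 = 3.5857%
Mean R_m = (1.6 + 8.7 + 5.7 − 3.7 + 6.9 + 9.0 − 3.9) / 7 = 3.4714%
Σ(R_i − R̄_i)(R_m − R̄_m) = 317.6871  ⇒  Cov = 317.6871 / 6 = 52.9479
Σ(R_m − R̄_m)² = 183.8943  ⇒  Var(R_m) = 183.8943 / 6 = 30.6491
β = Cov / Var(R_m) = 52.9479 / 30.6491 = 1.7276
E(R) = R_f + β × MRP = 2.85% + 1.7276 × 6.01% = 13.23%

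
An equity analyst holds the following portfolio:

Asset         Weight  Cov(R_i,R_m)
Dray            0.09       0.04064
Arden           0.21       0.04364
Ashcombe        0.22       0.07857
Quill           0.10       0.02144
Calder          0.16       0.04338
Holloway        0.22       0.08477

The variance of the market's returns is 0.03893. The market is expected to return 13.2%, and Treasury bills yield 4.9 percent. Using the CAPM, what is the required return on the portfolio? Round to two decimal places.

β_Dray = 0.04064 / 0.03893 = 1.0439
β_Arden = 0.04364 / 0.03893 = 1.1210
β_Ashcombe = 0.07857 / 0.03893 = 2.0182
β_Quill = 0.02144 / 0.03893 = 0.5507
β_Calder = 0.04338 / 0.03893 = 1.1143
β_Holloway = 0.08477 / 0.03893 = 2.1775
β_P = Σ w_i β_i = 0.09×1.0439 + 0.21×1.1210 + 0.22×2.0182 + 0.10×0.5507 + 0.16×1.1143 + 0.22×2.1775 = 1.4858
MRP = 13.2% − 4.9% = 8.30%
E(R_P) = R_f + β_P × MRP = 4.9% + 1.4858 × 8.3% = 17.23%

17.23%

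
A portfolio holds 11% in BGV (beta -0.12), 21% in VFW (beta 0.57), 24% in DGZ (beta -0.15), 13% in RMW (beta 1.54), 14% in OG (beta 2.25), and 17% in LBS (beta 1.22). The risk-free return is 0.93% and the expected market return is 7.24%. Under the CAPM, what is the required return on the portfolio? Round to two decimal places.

5.93%

β_P = Σ w_i β_i = 0.11×-0.12 + 0.21×0.57 + 0.24×-0.15 + 0.13×1.54 + 0.14×2.25 + 0.17×1.22 = 0.7931
MRP = 7.24% − 0.93% = 6.31%
E(R_P) = R_f + β_P × MRP = 0.93% + 0.7931 × 6.31% = 5.93%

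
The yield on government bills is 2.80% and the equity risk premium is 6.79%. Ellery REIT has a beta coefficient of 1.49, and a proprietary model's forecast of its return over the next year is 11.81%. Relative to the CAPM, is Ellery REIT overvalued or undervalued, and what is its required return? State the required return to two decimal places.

Required return = R_f + β·MRP = 2.80% + 1.49 × 6.79% = 12.92%
Forecast 11.81% < required 12.92% → the stock plots below the SML → overvalued.

Overvalued; required return 12.92%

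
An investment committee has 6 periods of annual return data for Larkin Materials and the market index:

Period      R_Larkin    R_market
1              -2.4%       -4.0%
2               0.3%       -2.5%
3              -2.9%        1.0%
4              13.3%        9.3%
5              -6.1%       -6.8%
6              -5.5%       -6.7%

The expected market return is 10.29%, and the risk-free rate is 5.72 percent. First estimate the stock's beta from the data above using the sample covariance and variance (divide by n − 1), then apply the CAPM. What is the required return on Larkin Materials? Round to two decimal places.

10.72%

Mean R_i = (-2.4 + 0.3 − 2.9 + 13.3 − 6.1 − 5.5) / 6 = -0.5500%
Mean R_m = (-4.0 − 2.5 + 1.0 + 9.3 − 6.8 − 6.7) / 6 = -1.6167%
Σ(R_i − R̄_i)(R_m − R̄_m) = 202.6350  ⇒  Cov = 202.6350 / 5 = 40.5270
Σ(R_m − R̄_m)² = 185.1883  ⇒  Var(R_m) = 185.1883 / 5 = 37.0377
β = Cov / Var(R_m) = 40.5270 / 37.0377 = 1.0942
MRP = 10.29% − 5.72% = 4.57%
E(R) = R_f + β × MRP = 5.72% + 1.0942 × 4.57% = 10.72%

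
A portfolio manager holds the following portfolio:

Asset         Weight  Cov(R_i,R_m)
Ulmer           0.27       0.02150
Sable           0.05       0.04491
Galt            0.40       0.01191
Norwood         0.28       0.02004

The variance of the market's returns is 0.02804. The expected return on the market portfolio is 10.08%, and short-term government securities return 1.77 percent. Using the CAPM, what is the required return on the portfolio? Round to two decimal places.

β_Ulmer = 0.02150 / 0.02804 = 0.7668
β_Sable = 0.04491 / 0.02804 = 1.6016
β_Galt = 0.01191 / 0.02804 = 0.4248
β_Norwood = 0.02004 / 0.02804 = 0.7147
β_P = Σ w_i β_i = 0.27×0.7668 + 0.05×1.6016 + 0.40×0.4248 + 0.28×0.7147 = 0.6572
MRP = 10.08% − 1.77% = 8.31%
E(R_P) = R_f + β_P × MRP = 1.77% + 0.6572 × 8.31% = 7.23%

7.23%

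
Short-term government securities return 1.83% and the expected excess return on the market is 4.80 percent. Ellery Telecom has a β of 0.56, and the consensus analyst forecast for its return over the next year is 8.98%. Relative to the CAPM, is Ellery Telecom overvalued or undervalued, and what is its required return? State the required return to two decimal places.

Undervalued; required return 4.52%

Required return = R_f + β·MRP = 1.83% + 0.56 × 4.80% = 4.52%
Forecast 8.98% > required 4.52% → the stock plots above the SML → undervalued.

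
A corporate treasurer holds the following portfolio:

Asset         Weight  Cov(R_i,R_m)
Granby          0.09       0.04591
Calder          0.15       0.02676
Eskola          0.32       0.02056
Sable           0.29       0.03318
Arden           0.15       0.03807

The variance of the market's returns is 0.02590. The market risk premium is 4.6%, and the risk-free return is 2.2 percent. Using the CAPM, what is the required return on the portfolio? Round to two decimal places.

7.54%

β_Granby = 0.04591 / 0.02590 = 1.7726
β_Calder = 0.02676 / 0.02590 = 1.0332
β_Eskola = 0.02056 / 0.02590 = 0.7938
β_Sable = 0.03318 / 0.02590 = 1.2811
β_Arden = 0.03807 / 0.02590 = 1.4699
β_P = Σ w_i β_i = 0.09×1.7726 + 0.15×1.0332 + 0.32×0.7938 + 0.29×1.2811 + 0.15×1.4699 = 1.1605
E(R_P) = R_f + β_P × MRP = 2.2% + 1.1605 × 4.6% = 7.54%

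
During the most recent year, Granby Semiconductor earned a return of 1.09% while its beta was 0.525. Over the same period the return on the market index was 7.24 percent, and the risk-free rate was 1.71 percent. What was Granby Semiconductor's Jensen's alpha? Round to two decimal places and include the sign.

-3.52%

Market excess return = 7.24% − 1.71% = 5.53%
CAPM benchmark = R_f + β(R_m − R_f) = 1.71% + 0.525 × 5.53% = 4.61325%
α = actual − benchmark = 1.09% − 4.61325% = -3.52%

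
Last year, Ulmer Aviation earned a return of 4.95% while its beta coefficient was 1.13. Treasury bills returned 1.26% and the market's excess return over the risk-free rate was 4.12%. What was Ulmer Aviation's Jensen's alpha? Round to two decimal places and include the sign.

-0.97%

CAPM benchmark = R_f + β(R_m − R_f) = 1.26% + 1.13 × 4.12% = 5.9156%
α = actual − benchmark = 4.95% − 5.9156% = -0.97%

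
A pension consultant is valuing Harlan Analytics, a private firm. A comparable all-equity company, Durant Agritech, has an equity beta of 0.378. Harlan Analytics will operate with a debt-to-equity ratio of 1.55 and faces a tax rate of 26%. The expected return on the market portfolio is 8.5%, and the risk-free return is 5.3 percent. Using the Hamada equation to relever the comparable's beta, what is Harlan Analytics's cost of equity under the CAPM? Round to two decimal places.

7.90%

β_L = β_U × [1 + (1 − t)(D/E)] = 0.378 × [1 + (1 − 0.26) × 1.55]
    = 0.378 × [1 + 0.74 × 1.55] = 0.378 × 2.1470 = 0.8116
MRP = 8.5% − 5.3% = 3.20%
E(R) = R_f + β_L × MRP = 5.3% + 0.8116 × 3.2% = 7.90%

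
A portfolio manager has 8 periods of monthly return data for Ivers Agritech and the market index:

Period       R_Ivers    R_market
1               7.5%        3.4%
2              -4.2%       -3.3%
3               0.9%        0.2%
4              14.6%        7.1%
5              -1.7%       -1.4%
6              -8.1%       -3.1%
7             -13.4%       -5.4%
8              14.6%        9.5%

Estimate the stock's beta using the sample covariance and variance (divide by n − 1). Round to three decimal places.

1.885

Mean R_i = (7.5 − 4.2 + 0.9 + 14.6 − 1.7 − 8.1 − 13.4 + 14.6) / 8 = 1.2750%
Mean R_m = (3.4 − 3.3 + 0.2 + 7.1 − 1.4 − 3.1 − 5.4 + 9.5) / 8 = 0.8750%
Σ(R_i − R̄_i)(R_m − R̄_m) = 372.8250  ⇒  Cov = 372.8250 / 7 = 53.2607
Σ(R_m − R̄_m)² = 197.7550  ⇒  Var(R_m) = 197.7550 / 7 = 28.2507
β = Cov / Var(R_m) = 53.2607 / 28.2507 = 1.8853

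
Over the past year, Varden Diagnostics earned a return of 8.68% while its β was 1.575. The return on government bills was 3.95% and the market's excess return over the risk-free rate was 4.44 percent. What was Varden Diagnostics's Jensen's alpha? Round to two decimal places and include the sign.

-2.26%

CAPM benchmark = R_f + β(R_m − R_f) = 3.95% + 1.575 × 4.44% = 10.94300%
α = actual − benchmark = 8.68% − 10.94300% = -2.26%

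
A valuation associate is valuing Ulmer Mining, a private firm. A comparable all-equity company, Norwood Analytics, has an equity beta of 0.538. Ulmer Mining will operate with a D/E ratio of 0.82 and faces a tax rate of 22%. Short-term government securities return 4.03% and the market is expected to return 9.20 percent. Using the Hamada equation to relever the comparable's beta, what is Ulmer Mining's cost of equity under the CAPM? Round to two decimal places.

β_L = β_U × [1 + (1 − t)(D/E)] = 0.538 × [1 + (1 − 0.22) × 0.82]
    = 0.538 × [1 + 0.78 × 0.82] = 0.538 × 1.6396 = 0.8821
MRP = 9.20% − 4.03% = 5.17%
E(R) = R_f + β_L × MRP = 4.03% + 0.8821 × 5.17% = 8.59%

8.59%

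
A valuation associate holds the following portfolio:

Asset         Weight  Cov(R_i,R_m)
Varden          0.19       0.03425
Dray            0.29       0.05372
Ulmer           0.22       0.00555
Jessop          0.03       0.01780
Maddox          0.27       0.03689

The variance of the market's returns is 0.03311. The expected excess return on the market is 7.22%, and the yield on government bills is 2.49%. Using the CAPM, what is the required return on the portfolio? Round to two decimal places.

9.86%

β_Varden = 0.03425 / 0.03311 = 1.0344
β_Dray = 0.05372 / 0.03311 = 1.6225
β_Ulmer = 0.00555 / 0.03311 = 0.1676
β_Jessop = 0.01780 / 0.03311 = 0.5376
β_Maddox = 0.03689 / 0.03311 = 1.1142
β_P = Σ w_i β_i = 0.19×1.0344 + 0.29×1.6225 + 0.22×0.1676 + 0.03×0.5376 + 0.27×1.1142 = 1.0209
E(R_P) = R_f + β_P × MRP = 2.49% + 1.0209 × 7.22% = 9.86%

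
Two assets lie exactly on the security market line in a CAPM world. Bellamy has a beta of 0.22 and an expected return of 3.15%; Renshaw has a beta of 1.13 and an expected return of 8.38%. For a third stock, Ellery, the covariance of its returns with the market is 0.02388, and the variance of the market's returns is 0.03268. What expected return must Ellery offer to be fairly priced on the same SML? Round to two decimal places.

6.09%

MRP = (8.38% − 3.15%) / (1.13 − 0.22) = 5.7473%
R_f = 3.15% − 0.22 × 5.7473% = 1.8856%
β_Ellery = Cov / Var(R_m) = 0.02388 / 0.03268 = 0.7307
E(R_Ellery) = R_f + β × MRP = 1.8856% + 0.7307 × 5.7473% = 6.09%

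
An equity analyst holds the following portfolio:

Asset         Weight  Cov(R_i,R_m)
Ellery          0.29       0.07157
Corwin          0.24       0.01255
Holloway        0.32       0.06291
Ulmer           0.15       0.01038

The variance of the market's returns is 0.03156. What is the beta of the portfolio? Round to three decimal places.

β_Ellery = 0.07157 / 0.03156 = 2.2677
β_Corwin = 0.01255 / 0.03156 = 0.3977
β_Holloway = 0.06291 / 0.03156 = 1.9933
β_Ulmer = 0.01038 / 0.03156 = 0.3289
β_P = Σ w_i β_i = 0.29×2.2677 + 0.24×0.3977 + 0.32×1.9933 + 0.15×0.3289 = 1.4403

1.440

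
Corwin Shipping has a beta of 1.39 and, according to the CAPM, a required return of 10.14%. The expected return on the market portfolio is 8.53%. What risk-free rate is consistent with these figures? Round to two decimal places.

4.40%

E(R) = R_f + β(E(R_m) − R_f) = R_f(1 − β) + β·E(R_m)
10.14% = R_f × (1 − 1.39) + 1.39 × 8.53%
10.14% = R_f × -0.39 + 11.8567%
R_f = (10.14% − 11.8567%) / -0.39 = 4.40%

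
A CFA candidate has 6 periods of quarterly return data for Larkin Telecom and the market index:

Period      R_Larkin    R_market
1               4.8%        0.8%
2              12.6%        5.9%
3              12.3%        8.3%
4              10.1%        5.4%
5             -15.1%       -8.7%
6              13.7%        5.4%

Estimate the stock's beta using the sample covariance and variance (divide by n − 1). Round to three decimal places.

Mean R_i = (4.8 + 12.6 + 12.3 + 10.1 − 15.1 + 13.7) / 6 = 6.4000%
Mean R_m = (0.8 + 5.9 + 8.3 + 5.4 − 8.7 + 5.4) / 6 = 2.8500%
Σ(R_i − R̄_i)(R_m − R̄_m) = 330.7200  ⇒  Cov = 330.7200 / 5 = 66.1440
Σ(R_m − R̄_m)² = 189.6150  ⇒  Var(R_m) = 189.6150 / 5 = 37.9230
β = Cov / Var(R_m) = 66.1440 / 37.9230 = 1.7442

1.744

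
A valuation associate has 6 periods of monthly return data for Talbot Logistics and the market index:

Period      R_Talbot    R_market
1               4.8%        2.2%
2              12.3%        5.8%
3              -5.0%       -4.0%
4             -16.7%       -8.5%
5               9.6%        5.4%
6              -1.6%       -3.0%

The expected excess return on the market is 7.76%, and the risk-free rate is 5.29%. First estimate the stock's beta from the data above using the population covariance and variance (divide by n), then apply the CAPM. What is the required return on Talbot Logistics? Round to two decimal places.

Mean R_i = (4.8 + 12.3 − 5.0 − 16.7 + 9.6 − 1.6) / 6 = 0.5667%
Mean R_m = (2.2 + 5.8 − 4.0 − 8.5 + 5.4 − 3.0) / 6 = -0.3500%
Σ(R_i − R̄_i)(R_m − R̄_m) = 301.6800  ⇒  Cov = 301.6800 / 6 = 50.2800
Σ(R_m − R̄_m)² = 164.1550  ⇒  Var(R_m) = 164.1550 / 6 = 27.3592
β = Cov / Var(R_m) = 50.2800 / 27.3592 = 1.8378
E(R) = R_f + β × MRP = 5.29% + 1.8378 × 7.76% = 19.55%

19.55%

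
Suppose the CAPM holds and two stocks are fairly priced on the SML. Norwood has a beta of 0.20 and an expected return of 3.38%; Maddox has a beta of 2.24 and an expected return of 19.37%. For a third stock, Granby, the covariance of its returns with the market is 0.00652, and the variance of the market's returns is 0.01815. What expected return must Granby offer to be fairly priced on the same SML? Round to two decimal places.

MRP = (19.37% − 3.38%) / (2.24 − 0.20) = 7.8382%
R_f = 3.38% − 0.20 × 7.8382% = 1.8124%
β_Granby = Cov / Var(R_m) = 0.00652 / 0.01815 = 0.3592
E(R_Granby) = R_f + β × MRP = 1.8124% + 0.3592 × 7.8382% = 4.63%

4.63%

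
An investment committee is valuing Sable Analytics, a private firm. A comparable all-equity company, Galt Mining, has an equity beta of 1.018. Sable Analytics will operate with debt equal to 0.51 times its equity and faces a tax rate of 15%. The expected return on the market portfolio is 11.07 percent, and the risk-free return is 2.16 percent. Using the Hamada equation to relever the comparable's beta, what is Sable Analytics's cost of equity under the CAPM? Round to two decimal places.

15.16%

β_L = β_U × [1 + (1 − t)(D/E)] = 1.018 × [1 + (1 − 0.15) × 0.51]
    = 1.018 × [1 + 0.85 × 0.51] = 1.018 × 1.4335 = 1.4593
MRP = 11.07% − 2.16% = 8.91%
E(R) = R_f + β_L × MRP = 2.16% + 1.4593 × 8.91% = 15.16%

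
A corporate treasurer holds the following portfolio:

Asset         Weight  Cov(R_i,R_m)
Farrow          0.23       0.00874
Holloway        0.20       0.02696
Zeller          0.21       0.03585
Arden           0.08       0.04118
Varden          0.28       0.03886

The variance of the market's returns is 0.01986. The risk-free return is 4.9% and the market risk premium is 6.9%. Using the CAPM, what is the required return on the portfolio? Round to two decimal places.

β_Farrow = 0.00874 / 0.01986 = 0.4401
β_Holloway = 0.02696 / 0.01986 = 1.3575
β_Zeller = 0.03585 / 0.01986 = 1.8051
β_Arden = 0.04118 / 0.01986 = 2.0735
β_Varden = 0.03886 / 0.01986 = 1.9567
β_P = Σ w_i β_i = 0.23×0.4401 + 0.20×1.3575 + 0.21×1.8051 + 0.08×2.0735 + 0.28×1.9567 = 1.4656
E(R_P) = R_f + β_P × MRP = 4.9% + 1.4656 × 6.9% = 15.01%

15.01%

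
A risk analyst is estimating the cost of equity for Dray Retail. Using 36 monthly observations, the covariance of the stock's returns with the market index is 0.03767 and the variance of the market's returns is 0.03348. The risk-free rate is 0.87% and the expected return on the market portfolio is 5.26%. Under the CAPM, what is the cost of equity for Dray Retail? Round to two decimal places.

5.81%

β = Cov(R_i, R_m) / Var(R_m) = 0.03767 / 0.03348 = 1.1251
MRP = 5.26% − 0.87% = 4.39%
E(R) = R_f + β × MRP = 0.87% + 1.1251 × 4.39% = 5.81%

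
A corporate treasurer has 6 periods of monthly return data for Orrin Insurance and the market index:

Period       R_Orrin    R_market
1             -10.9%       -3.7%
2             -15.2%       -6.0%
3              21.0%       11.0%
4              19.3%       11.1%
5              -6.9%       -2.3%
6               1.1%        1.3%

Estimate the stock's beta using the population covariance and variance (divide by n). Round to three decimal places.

2.070

Mean R_i = (-10.9 − 15.2 + 21.0 + 19.3 − 6.9 + 1.1) / 6 = 1.4000%
Mean R_m = (-3.7 − 6.0 + 11.0 + 11.1 − 2.3 + 1.3) / 6 = 1.9000%
Σ(R_i − R̄_i)(R_m − R̄_m) = 578.1000  ⇒  Cov = 578.1000 / 6 = 96.3500
Σ(R_m − R̄_m)² = 279.2200  ⇒  Var(R_m) = 279.2200 / 6 = 46.5367
β = Cov / Var(R_m) = 96.3500 / 46.5367 = 2.0704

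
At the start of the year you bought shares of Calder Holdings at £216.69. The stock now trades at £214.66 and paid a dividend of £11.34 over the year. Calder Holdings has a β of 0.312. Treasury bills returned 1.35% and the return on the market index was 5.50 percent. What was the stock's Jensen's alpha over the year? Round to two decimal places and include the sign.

Realised HPR = (P1 + D1 − P0) / P0 = (214.66 + 11.34 − 216.69) / 216.69 = 9.31 / 216.69 = 4.2965%
MRP = 5.50% − 1.35% = 4.15%
CAPM required = R_f + β·MRP = 1.35% + 0.312 × 4.15% = 2.64480%
α = realised − required = 4.2965% − 2.64480% = +1.65%

+1.65%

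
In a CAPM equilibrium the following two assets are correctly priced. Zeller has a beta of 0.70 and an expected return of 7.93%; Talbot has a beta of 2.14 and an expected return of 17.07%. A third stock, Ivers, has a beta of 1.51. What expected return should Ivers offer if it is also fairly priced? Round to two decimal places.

MRP (SML slope) = (17.07% − 7.93%) / (2.14 − 0.70) = 9.14% / 1.44 = 6.3472%
R_f (intercept) = 7.93% − 0.70 × 6.3472% = 3.4870%
E(R_Ivers) = R_f + β × MRP = 3.4870% + 1.51 × 6.3472% = 13.07%

13.07%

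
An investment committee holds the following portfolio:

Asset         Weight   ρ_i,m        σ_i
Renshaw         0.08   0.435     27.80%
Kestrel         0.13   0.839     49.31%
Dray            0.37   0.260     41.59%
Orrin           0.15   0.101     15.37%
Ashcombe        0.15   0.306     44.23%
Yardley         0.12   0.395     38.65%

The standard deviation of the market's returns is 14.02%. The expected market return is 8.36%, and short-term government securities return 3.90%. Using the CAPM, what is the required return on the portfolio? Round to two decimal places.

8.49%

β_Renshaw = 0.435 × 27.80% / 14.02% = 0.8626
β_Kestrel = 0.839 × 49.31% / 14.02% = 2.9509
β_Dray = 0.260 × 41.59% / 14.02% = 0.7713
β_Orrin = 0.101 × 15.37% / 14.02% = 0.1107
β_Ashcombe = 0.306 × 44.23% / 14.02% = 0.9654
β_Yardley = 0.395 × 38.65% / 14.02% = 1.0889
β_P = Σ w_i β_i = 0.08×0.8626 + 0.13×2.9509 + 0.37×0.7713 + 0.15×0.1107 + 0.15×0.9654 + 0.12×1.0889 = 1.0301
MRP = 8.36% − 3.90% = 4.46%
E(R_P) = R_f + β_P × MRP = 3.90% + 1.0301 × 4.46% = 8.49%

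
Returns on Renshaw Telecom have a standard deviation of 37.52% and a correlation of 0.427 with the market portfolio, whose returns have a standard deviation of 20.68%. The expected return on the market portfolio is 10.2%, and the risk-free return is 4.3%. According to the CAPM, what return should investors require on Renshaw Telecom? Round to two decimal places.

β = ρ × σ_i / σ_m = 0.427 × 37.52% / 20.68% = 0.7747
MRP = 10.2% − 4.3% = 5.90%
E(R) = 4.3% + 0.7747 × 5.9% = 8.87%

8.87%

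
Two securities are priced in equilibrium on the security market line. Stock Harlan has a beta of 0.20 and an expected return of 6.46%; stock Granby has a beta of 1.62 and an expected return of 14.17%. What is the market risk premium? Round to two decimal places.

Both satisfy E(R) = R_f + β·MRP, so the slope of the SML is
MRP = (14.17% − 6.46%) / (1.62 − 0.20) = 7.71% / 1.42 = 5.4296%

5.43%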